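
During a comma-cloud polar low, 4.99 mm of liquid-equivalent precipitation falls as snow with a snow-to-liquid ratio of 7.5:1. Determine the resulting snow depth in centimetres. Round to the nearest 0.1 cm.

Snow depth = liquid × ratio = 4.99 mm × 7.5 = 37.425 mm = 3.7 cm.

snow depth ≈ 3.7 cm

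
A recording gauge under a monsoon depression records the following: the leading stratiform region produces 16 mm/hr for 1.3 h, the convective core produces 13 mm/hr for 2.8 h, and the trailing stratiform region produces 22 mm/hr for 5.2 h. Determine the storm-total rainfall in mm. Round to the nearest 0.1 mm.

total ≈ 171.6 mm

Total = Σ Rᵢ Δtᵢ = 16 × 1.3 + 13 × 2.8 + 22 × 5.2
      = 20.8 + 36.4 + 114.4 = 171.6 mm.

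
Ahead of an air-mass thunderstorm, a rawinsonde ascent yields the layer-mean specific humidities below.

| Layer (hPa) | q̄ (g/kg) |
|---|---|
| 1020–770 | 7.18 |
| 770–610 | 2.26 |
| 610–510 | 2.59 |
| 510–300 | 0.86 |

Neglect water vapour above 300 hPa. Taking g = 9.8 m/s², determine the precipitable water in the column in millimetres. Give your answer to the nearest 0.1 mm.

PW ≈ 26.5 mm

Precipitable water is the column-integrated vapour mass per unit area: PW = (1/g) Σ q̄ Δp, with q in kg/kg and Δp in Pa (1 kg/m² of water = 1 mm).
Layer 1020–770 hPa: Δp = 250 hPa = 25000 Pa, q̄ = 0.00718 kg/kg → 0.00718 × 25000 / 9.8 = 18.32 mm
Layer 770–610 hPa: Δp = 160 hPa = 16000 Pa, q̄ = 0.00226 kg/kg → 0.00226 × 16000 / 9.8 = 3.69 mm
Layer 610–510 hPa: Δp = 100 hPa = 10000 Pa, q̄ = 0.00259 kg/kg → 0.00259 × 10000 / 9.8 = 2.64 mm
Layer 510–300 hPa: Δp = 210 hPa = 21000 Pa, q̄ = 0.00086 kg/kg → 0.00086 × 21000 / 9.8 = 1.84 mm
PW = 18.32 + 3.69 + 2.64 + 1.84 = 26.49 ≈ 26.5 mm.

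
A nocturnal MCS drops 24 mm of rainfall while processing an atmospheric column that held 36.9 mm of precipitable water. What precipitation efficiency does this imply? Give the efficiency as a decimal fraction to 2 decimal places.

ε = rainfall / PW = 24 / 36.9 = 0.65.

ε ≈ 0.65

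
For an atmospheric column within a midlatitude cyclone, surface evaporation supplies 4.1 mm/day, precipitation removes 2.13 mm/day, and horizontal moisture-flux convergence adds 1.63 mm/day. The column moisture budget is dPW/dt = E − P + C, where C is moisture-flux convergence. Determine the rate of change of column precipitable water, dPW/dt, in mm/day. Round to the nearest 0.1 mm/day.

dPW/dt = E − P + C = 4.1 − 2.13 + (1.63) = 3.6 mm/day.

dPW/dt ≈ 3.6 mm/day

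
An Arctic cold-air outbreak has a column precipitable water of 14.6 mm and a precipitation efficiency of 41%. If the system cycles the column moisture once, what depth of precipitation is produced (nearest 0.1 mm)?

precipitation ≈ 6.0 mm

Precipitation = ε × PW = 0.41 × 14.6 = 6.0 mm.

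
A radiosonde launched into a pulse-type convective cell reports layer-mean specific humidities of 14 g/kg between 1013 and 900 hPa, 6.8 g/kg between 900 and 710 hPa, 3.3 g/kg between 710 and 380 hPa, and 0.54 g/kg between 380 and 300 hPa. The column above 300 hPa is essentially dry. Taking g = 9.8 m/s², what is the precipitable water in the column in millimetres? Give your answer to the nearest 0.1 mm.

PW ≈ 40.9 mm

Precipitable water is the column-integrated vapour mass per unit area: PW = (1/g) Σ q̄ Δp, with q in kg/kg and Δp in Pa (1 kg/m² of water = 1 mm).
Layer 1013–900 hPa: Δp = 113 hPa = 11300 Pa, q̄ = 0.014 kg/kg → 0.014 × 11300 / 9.8 = 16.14 mm
Layer 900–710 hPa: Δp = 190 hPa = 19000 Pa, q̄ = 0.0068 kg/kg → 0.0068 × 19000 / 9.8 = 13.18 mm
Layer 710–380 hPa: Δp = 330 hPa = 33000 Pa, q̄ = 0.0033 kg/kg → 0.0033 × 33000 / 9.8 = 11.11 mm
Layer 380–300 hPa: Δp = 80 hPa = 8000 Pa, q̄ = 0.00054 kg/kg → 0.00054 × 8000 / 9.8 = 0.44 mm
PW = 16.14 + 13.18 + 11.11 + 0.44 = 40.87 ≈ 40.9 mm.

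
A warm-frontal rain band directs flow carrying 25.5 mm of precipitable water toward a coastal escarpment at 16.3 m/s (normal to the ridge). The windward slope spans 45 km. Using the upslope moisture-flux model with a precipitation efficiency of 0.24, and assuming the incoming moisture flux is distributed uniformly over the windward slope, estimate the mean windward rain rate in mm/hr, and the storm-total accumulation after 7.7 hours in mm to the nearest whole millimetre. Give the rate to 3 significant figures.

Incoming column moisture flux per unit ridge length: F = V × PW = 16.3 × 25.5 = 415.65 mm·m/s.
Spread over the 45 km slope with efficiency ε = 0.24: R = ε·F/W = 0.24 × 415.65 / 45000 m = 2.217e-03 mm/s.
R = 2.217e-03 × 3600 = 7.98 mm/hr.
Over 7.7 h: total = 7.98 × 7.7 = 61.446 ≈ 61 mm.

R ≈ 7.98 mm/hr; total ≈ 61 mm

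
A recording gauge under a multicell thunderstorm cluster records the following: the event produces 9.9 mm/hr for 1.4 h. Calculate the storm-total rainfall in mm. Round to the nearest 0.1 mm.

Total = Σ Rᵢ Δtᵢ = 9.9 × 1.4
      = 13.86 = 13.9 mm.

total ≈ 13.9 mm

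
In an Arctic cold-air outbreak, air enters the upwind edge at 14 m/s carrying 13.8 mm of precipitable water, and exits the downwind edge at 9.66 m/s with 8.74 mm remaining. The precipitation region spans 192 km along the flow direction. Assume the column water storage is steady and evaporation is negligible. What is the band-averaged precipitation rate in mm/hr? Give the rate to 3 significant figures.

R ≈ 2.04 mm/hr

Column moisture flux per unit crosswind length is F = V × PW.
Inflow: F_in = 14 × 13.8 = 193.2 mm·m/s
Outflow: F_out = 9.66 × 8.74 = 84.4284 mm·m/s
Steady-state rate R = (F_in − F_out)/L = (193.2 − 84.4284) / 192000 m = 5.665e-04 mm/s.
R = 5.665e-04 × 3600 = 2.04 mm/hr.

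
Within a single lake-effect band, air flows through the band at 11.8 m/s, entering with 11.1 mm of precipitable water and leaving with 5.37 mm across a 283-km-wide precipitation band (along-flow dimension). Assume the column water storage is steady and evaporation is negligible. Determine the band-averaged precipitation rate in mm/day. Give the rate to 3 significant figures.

Column moisture flux per unit crosswind length is F = V × PW.
Inflow: F_in = 11.8 × 11.1 = 130.98 mm·m/s
Outflow: F_out = 11.8 × 5.37 = 63.366 mm·m/s
Steady-state rate R = (F_in − F_out)/L = (130.98 − 63.366) / 283000 m = 2.389e-04 mm/s.
R = 2.389e-04 × 3600 × 24 = 20.6 mm/day.

R ≈ 20.6 mm/day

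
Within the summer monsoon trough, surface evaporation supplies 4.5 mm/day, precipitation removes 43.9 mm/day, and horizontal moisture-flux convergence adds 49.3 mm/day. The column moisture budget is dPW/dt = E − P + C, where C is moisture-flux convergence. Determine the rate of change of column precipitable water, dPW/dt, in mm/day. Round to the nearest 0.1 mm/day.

dPW/dt ≈ 9.9 mm/day

dPW/dt = E − P + C = 4.5 − 43.9 + (49.3) = 9.9 mm/day.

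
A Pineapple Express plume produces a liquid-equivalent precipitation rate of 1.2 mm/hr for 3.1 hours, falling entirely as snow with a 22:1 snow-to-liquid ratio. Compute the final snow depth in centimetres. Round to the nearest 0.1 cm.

Liquid-equivalent depth = 1.2 × 3.1 = 3.72 mm.
Snow depth = 3.72 mm × 22 = 81.84 mm = 8.2 cm.

snow depth ≈ 8.2 cm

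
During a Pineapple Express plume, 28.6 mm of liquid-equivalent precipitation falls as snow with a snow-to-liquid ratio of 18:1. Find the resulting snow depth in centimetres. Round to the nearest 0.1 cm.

snow depth ≈ 51.5 cm

Snow depth = liquid × ratio = 28.6 mm × 18 = 514.8 mm = 51.5 cm.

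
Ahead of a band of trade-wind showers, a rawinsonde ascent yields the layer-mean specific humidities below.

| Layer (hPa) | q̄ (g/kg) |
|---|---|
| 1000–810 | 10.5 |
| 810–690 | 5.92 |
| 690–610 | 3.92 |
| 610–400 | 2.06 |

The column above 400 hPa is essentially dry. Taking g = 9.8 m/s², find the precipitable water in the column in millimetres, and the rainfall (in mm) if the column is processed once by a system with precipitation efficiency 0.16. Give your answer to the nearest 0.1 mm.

PW ≈ 35.2 mm; rainfall ≈ 5.6 mm

Precipitable water is the column-integrated vapour mass per unit area: PW = (1/g) Σ q̄ Δp, with q in kg/kg and Δp in Pa (1 kg/m² of water = 1 mm).
Layer 1000–810 hPa: Δp = 190 hPa = 19000 Pa, q̄ = 0.0105 kg/kg → 0.0105 × 19000 / 9.8 = 20.36 mm
Layer 810–690 hPa: Δp = 120 hPa = 12000 Pa, q̄ = 0.00592 kg/kg → 0.00592 × 12000 / 9.8 = 7.25 mm
Layer 690–610 hPa: Δp = 80 hPa = 8000 Pa, q̄ = 0.00392 kg/kg → 0.00392 × 8000 / 9.8 = 3.20 mm
Layer 610–400 hPa: Δp = 210 hPa = 21000 Pa, q̄ = 0.00206 kg/kg → 0.00206 × 21000 / 9.8 = 4.41 mm
PW = 20.36 + 7.25 + 3.20 + 4.41 = 35.22 ≈ 35.2 mm.
Rainfall = ε × PW = 0.16 × 35.2 = 5.6 mm.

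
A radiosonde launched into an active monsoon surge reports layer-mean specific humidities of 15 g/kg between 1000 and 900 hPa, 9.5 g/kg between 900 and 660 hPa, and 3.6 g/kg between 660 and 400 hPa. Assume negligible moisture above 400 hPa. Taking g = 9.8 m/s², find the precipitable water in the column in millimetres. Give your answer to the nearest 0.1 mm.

PW ≈ 48.1 mm

Precipitable water is the column-integrated vapour mass per unit area: PW = (1/g) Σ q̄ Δp, with q in kg/kg and Δp in Pa (1 kg/m² of water = 1 mm).
Layer 1000–900 hPa: Δp = 100 hPa = 10000 Pa, q̄ = 0.015 kg/kg → 0.015 × 10000 / 9.8 = 15.31 mm
Layer 900–660 hPa: Δp = 240 hPa = 24000 Pa, q̄ = 0.0095 kg/kg → 0.0095 × 24000 / 9.8 = 23.27 mm
Layer 660–400 hPa: Δp = 260 hPa = 26000 Pa, q̄ = 0.0036 kg/kg → 0.0036 × 26000 / 9.8 = 9.55 mm
PW = 15.31 + 23.27 + 9.55 = 48.13 ≈ 48.1 mm.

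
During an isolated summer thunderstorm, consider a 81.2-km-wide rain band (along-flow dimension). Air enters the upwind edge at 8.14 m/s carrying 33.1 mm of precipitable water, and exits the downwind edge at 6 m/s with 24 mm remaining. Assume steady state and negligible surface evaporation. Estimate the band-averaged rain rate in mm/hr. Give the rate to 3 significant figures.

Column moisture flux per unit crosswind length is F = V × PW.
Inflow: F_in = 8.14 × 33.1 = 269.434 mm·m/s
Outflow: F_out = 6 × 24 = 144 mm·m/s
Steady-state rate R = (F_in − F_out)/L = (269.434 − 144) / 81200 m = 1.545e-03 mm/s.
R = 1.545e-03 × 3600 = 5.56 mm/hr.

R ≈ 5.56 mm/hr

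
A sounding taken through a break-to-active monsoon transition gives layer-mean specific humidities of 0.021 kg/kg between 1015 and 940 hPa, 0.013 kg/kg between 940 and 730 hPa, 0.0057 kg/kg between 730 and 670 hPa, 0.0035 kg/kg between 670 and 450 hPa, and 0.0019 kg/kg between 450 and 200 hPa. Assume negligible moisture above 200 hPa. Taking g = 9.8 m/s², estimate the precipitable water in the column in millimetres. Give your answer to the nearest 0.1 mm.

Precipitable water is the column-integrated vapour mass per unit area: PW = (1/g) Σ q̄ Δp, with q in kg/kg and Δp in Pa (1 kg/m² of water = 1 mm).
Layer 1015–940 hPa: Δp = 75 hPa = 7500 Pa, q̄ = 0.021 kg/kg → 0.021 × 7500 / 9.8 = 16.07 mm
Layer 940–730 hPa: Δp = 210 hPa = 21000 Pa, q̄ = 0.013 kg/kg → 0.013 × 21000 / 9.8 = 27.86 mm
Layer 730–670 hPa: Δp = 60 hPa = 6000 Pa, q̄ = 0.0057 kg/kg → 0.0057 × 6000 / 9.8 = 3.49 mm
Layer 670–450 hPa: Δp = 220 hPa = 22000 Pa, q̄ = 0.0035 kg/kg → 0.0035 × 22000 / 9.8 = 7.86 mm
Layer 450–200 hPa: Δp = 250 hPa = 25000 Pa, q̄ = 0.0019 kg/kg → 0.0019 × 25000 / 9.8 = 4.85 mm
PW = 16.07 + 27.86 + 3.49 + 7.86 + 4.85 = 60.13 ≈ 60.1 mm.

PW ≈ 60.1 mm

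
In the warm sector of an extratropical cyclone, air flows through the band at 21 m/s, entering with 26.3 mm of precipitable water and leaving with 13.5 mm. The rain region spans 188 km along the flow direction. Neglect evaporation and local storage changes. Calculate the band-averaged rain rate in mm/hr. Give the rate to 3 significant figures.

R ≈ 5.15 mm/hr

Column moisture flux per unit crosswind length is F = V × PW.
Inflow: F_in = 21 × 26.3 = 552.3 mm·m/s
Outflow: F_out = 21 × 13.5 = 283.5 mm·m/s
Steady-state rate R = (F_in − F_out)/L = (552.3 − 283.5) / 188000 m = 1.430e-03 mm/s.
R = 1.430e-03 × 3600 = 5.15 mm/hr.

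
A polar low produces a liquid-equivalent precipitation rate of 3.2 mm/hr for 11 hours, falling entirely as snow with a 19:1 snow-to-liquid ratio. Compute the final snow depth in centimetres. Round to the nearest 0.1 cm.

Liquid-equivalent depth = 3.2 × 11 = 35.2 mm.
Snow depth = 35.2 mm × 19 = 668.8 mm = 66.9 cm.

snow depth ≈ 66.9 cm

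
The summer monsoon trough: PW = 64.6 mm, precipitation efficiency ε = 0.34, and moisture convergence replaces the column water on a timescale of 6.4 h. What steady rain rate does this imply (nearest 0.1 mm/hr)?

R ≈ 3.4 mm/hr

Each overturning extracts ε × PW = 0.34 × 64.6 = 21.964 mm.
Rate = ε·PW / τ = 21.964 / 6.4 h = 3.4 mm/hr.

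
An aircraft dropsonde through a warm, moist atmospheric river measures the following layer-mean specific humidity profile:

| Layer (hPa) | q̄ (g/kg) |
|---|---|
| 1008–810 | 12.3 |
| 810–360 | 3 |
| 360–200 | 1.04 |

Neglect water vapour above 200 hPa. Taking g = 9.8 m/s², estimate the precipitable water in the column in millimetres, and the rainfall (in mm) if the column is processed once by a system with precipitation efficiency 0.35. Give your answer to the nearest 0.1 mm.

PW ≈ 40.3 mm; rainfall ≈ 14.1 mm

Precipitable water is the column-integrated vapour mass per unit area: PW = (1/g) Σ q̄ Δp, with q in kg/kg and Δp in Pa (1 kg/m² of water = 1 mm).
Layer 1008–810 hPa: Δp = 198 hPa = 19800 Pa, q̄ = 0.0123 kg/kg → 0.0123 × 19800 / 9.8 = 24.85 mm
Layer 810–360 hPa: Δp = 450 hPa = 45000 Pa, q̄ = 0.003 kg/kg → 0.003 × 45000 / 9.8 = 13.78 mm
Layer 360–200 hPa: Δp = 160 hPa = 16000 Pa, q̄ = 0.00104 kg/kg → 0.00104 × 16000 / 9.8 = 1.70 mm
PW = 24.85 + 13.78 + 1.70 = 40.33 ≈ 40.3 mm.
Rainfall = ε × PW = 0.35 × 40.3 = 14.1 mm.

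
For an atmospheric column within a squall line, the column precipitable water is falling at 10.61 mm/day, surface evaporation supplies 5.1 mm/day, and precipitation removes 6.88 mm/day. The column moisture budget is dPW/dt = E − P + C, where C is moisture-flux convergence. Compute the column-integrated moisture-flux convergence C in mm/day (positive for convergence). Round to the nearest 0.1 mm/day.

C ≈ -8.8 mm/day

dPW/dt = -10.61 mm/day.
C = dPW/dt − E + P = (-10.61) − 5.1 + 6.88 = -8.8 mm/day.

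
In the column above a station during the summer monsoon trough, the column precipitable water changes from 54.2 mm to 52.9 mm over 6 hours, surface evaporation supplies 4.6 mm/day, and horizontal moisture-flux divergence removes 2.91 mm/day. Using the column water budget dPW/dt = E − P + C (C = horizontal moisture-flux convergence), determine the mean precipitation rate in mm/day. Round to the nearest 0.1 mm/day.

P ≈ 6.9 mm/day

dPW/dt = (52.9 − 54.2) mm / (6/24 day) = -5.200 mm/day.
P = E + C − dPW/dt = 4.6 + (-2.91) − (-5.200) = 6.9 mm/day.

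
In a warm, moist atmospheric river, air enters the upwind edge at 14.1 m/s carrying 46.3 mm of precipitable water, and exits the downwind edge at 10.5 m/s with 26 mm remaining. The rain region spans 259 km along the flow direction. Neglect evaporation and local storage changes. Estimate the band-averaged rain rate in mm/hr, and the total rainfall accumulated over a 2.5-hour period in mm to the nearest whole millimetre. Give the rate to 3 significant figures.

Column moisture flux per unit crosswind length is F = V × PW.
Inflow: F_in = 14.1 × 46.3 = 652.83 mm·m/s
Outflow: F_out = 10.5 × 26 = 273 mm·m/s
Steady-state rate R = (F_in − F_out)/L = (652.83 − 273) / 259000 m = 1.467e-03 mm/s.
R = 1.467e-03 × 3600 = 5.28 mm/hr.
Over 2.5 h: total = 5.28 × 2.5 = 13.2 ≈ 13 mm.

R ≈ 5.28 mm/hr; total ≈ 13 mm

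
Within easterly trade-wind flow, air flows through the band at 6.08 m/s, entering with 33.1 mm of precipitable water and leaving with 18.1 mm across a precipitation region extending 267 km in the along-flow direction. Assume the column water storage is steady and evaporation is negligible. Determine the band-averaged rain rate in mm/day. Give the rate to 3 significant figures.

Column moisture flux per unit crosswind length is F = V × PW.
Inflow: F_in = 6.08 × 33.1 = 201.248 mm·m/s
Outflow: F_out = 6.08 × 18.1 = 110.048 mm·m/s
Steady-state rate R = (F_in − F_out)/L = (201.248 − 110.048) / 267000 m = 3.416e-04 mm/s.
R = 3.416e-04 × 3600 × 24 = 29.5 mm/day.

R ≈ 29.5 mm/day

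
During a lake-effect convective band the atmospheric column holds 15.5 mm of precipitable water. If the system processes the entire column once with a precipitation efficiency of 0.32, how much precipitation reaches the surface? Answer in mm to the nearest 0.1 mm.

precipitation ≈ 5.0 mm

Precipitation = ε × PW = 0.32 × 15.5 = 5.0 mm.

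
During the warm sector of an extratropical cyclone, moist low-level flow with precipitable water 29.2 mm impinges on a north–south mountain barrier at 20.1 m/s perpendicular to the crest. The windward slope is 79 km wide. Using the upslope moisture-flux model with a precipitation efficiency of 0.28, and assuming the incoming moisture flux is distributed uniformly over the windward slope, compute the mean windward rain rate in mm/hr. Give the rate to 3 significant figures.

R ≈ 7.49 mm/hr

Incoming column moisture flux per unit ridge length: F = V × PW = 20.1 × 29.2 = 586.92 mm·m/s.
Spread over the 79 km slope with efficiency ε = 0.28: R = ε·F/W = 0.28 × 586.92 / 79000 m = 2.080e-03 mm/s.
R = 2.080e-03 × 3600 = 7.49 mm/hr.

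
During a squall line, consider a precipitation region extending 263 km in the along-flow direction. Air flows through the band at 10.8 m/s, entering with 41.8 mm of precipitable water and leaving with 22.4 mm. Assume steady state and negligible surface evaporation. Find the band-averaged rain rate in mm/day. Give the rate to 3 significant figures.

R ≈ 68.8 mm/day

Column moisture flux per unit crosswind length is F = V × PW.
Inflow: F_in = 10.8 × 41.8 = 451.44 mm·m/s
Outflow: F_out = 10.8 × 22.4 = 241.92 mm·m/s
Steady-state rate R = (F_in − F_out)/L = (451.44 − 241.92) / 263000 m = 7.967e-04 mm/s.
R = 7.967e-04 × 3600 × 24 = 68.8 mm/day.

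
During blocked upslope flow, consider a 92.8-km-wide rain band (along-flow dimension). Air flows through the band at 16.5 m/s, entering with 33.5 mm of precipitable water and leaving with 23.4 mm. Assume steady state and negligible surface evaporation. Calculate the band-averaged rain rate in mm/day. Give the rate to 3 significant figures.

R ≈ 155 mm/day

Column moisture flux per unit crosswind length is F = V × PW.
Inflow: F_in = 16.5 × 33.5 = 552.75 mm·m/s
Outflow: F_out = 16.5 × 23.4 = 386.1 mm·m/s
Steady-state rate R = (F_in − F_out)/L = (552.75 − 386.1) / 92800 m = 1.796e-03 mm/s.
R = 1.796e-03 × 3600 × 24 = 155 mm/day.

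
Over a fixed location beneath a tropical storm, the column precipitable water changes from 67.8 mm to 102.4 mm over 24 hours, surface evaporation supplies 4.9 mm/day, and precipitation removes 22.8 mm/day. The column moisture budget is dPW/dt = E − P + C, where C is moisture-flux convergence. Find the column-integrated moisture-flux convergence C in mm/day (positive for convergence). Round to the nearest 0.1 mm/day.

C ≈ 52.5 mm/day

dPW/dt = (102.4 − 67.8) mm / (24/24 day) = +34.600 mm/day.
C = dPW/dt − E + P = (+34.600) − 4.9 + 22.8 = 52.5 mm/day.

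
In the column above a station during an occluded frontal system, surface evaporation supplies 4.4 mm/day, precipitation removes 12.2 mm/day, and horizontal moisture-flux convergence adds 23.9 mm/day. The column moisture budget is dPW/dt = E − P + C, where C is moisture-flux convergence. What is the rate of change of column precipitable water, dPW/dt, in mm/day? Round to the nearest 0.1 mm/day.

dPW/dt = E − P + C = 4.4 − 12.2 + (23.9) = 16.1 mm/day.

dPW/dt ≈ 16.1 mm/day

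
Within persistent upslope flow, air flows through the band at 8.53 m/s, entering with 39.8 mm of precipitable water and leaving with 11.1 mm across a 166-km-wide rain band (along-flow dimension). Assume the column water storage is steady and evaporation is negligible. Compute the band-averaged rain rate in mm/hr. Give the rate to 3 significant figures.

R ≈ 5.31 mm/hr

Column moisture flux per unit crosswind length is F = V × PW.
Inflow: F_in = 8.53 × 39.8 = 339.494 mm·m/s
Outflow: F_out = 8.53 × 11.1 = 94.683 mm·m/s
Steady-state rate R = (F_in − F_out)/L = (339.494 − 94.683) / 166000 m = 1.475e-03 mm/s.
R = 1.475e-03 × 3600 = 5.31 mm/hr.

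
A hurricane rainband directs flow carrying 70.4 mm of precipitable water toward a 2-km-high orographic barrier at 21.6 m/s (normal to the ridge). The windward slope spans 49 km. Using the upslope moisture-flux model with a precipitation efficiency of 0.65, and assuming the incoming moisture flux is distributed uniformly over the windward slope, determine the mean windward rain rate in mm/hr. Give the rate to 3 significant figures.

R ≈ 72.6 mm/hr

Incoming column moisture flux per unit ridge length: F = V × PW = 21.6 × 70.4 = 1520.64 mm·m/s.
Spread over the 49 km slope with efficiency ε = 0.65: R = ε·F/W = 0.65 × 1520.64 / 49000 m = 2.017e-02 mm/s.
R = 2.017e-02 × 3600 = 72.6 mm/hr.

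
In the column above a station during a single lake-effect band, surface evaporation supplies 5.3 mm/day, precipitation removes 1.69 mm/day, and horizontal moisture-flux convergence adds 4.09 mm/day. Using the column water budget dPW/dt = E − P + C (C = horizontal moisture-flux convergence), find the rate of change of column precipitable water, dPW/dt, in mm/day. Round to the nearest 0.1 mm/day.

dPW/dt ≈ 7.7 mm/day

dPW/dt = E − P + C = 5.3 − 1.69 + (4.09) = 7.7 mm/day.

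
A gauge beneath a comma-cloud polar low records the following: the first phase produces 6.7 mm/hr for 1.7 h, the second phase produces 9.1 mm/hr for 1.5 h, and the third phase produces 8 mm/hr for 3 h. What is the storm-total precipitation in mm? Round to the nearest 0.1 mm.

total ≈ 49.0 mm

Total = Σ Rᵢ Δtᵢ = 6.7 × 1.7 + 9.1 × 1.5 + 8 × 3
      = 11.39 + 13.65 + 24 = 49.0 mm.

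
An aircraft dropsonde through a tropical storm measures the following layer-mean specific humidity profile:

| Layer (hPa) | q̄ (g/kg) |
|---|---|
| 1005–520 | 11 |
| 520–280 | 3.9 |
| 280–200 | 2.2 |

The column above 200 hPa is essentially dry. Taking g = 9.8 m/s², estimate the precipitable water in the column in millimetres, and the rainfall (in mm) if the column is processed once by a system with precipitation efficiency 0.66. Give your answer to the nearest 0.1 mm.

Precipitable water is the column-integrated vapour mass per unit area: PW = (1/g) Σ q̄ Δp, with q in kg/kg and Δp in Pa (1 kg/m² of water = 1 mm).
Layer 1005–520 hPa: Δp = 485 hPa = 48500 Pa, q̄ = 0.011 kg/kg → 0.011 × 48500 / 9.8 = 54.44 mm
Layer 520–280 hPa: Δp = 240 hPa = 24000 Pa, q̄ = 0.0039 kg/kg → 0.0039 × 24000 / 9.8 = 9.55 mm
Layer 280–200 hPa: Δp = 80 hPa = 8000 Pa, q̄ = 0.0022 kg/kg → 0.0022 × 8000 / 9.8 = 1.80 mm
PW = 54.44 + 9.55 + 1.80 = 65.79 ≈ 65.8 mm.
Rainfall = ε × PW = 0.66 × 65.8 = 43.4 mm.

PW ≈ 65.8 mm; rainfall ≈ 43.4 mm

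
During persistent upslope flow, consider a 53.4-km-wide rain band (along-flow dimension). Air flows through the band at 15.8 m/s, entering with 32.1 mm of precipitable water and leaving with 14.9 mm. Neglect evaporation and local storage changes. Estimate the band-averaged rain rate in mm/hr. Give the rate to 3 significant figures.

R ≈ 18.3 mm/hr

Column moisture flux per unit crosswind length is F = V × PW.
Inflow: F_in = 15.8 × 32.1 = 507.18 mm·m/s
Outflow: F_out = 15.8 × 14.9 = 235.42 mm·m/s
Steady-state rate R = (F_in − F_out)/L = (507.18 − 235.42) / 53400 m = 5.089e-03 mm/s.
R = 5.089e-03 × 3600 = 18.3 mm/hr.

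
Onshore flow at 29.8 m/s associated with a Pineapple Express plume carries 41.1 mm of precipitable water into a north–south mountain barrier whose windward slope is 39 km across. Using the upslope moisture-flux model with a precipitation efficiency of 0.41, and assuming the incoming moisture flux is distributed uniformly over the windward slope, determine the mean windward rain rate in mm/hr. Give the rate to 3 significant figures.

Incoming column moisture flux per unit ridge length: F = V × PW = 29.8 × 41.1 = 1224.78 mm·m/s.
Spread over the 39 km slope with efficiency ε = 0.41: R = ε·F/W = 0.41 × 1224.78 / 39000 m = 1.288e-02 mm/s.
R = 1.288e-02 × 3600 = 46.4 mm/hr.

R ≈ 46.4 mm/hr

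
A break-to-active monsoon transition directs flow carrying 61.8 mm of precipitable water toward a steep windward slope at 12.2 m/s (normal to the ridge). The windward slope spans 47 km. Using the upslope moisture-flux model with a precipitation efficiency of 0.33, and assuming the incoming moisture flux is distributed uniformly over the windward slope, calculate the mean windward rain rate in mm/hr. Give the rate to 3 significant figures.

Incoming column moisture flux per unit ridge length: F = V × PW = 12.2 × 61.8 = 753.96 mm·m/s.
Spread over the 47 km slope with efficiency ε = 0.33: R = ε·F/W = 0.33 × 753.96 / 47000 m = 5.294e-03 mm/s.
R = 5.294e-03 × 3600 = 19.1 mm/hr.

R ≈ 19.1 mm/hr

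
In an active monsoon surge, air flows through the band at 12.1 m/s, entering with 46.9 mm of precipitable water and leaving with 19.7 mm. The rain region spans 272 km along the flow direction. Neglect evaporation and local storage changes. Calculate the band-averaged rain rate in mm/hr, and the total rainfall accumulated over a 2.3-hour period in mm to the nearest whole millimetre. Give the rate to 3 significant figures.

R ≈ 4.36 mm/hr; total ≈ 10 mm

Column moisture flux per unit crosswind length is F = V × PW.
Inflow: F_in = 12.1 × 46.9 = 567.49 mm·m/s
Outflow: F_out = 12.1 × 19.7 = 238.37 mm·m/s
Steady-state rate R = (F_in − F_out)/L = (567.49 − 238.37) / 272000 m = 1.210e-03 mm/s.
R = 1.210e-03 × 3600 = 4.36 mm/hr.
Over 2.3 h: total = 4.36 × 2.3 = 10.028 ≈ 10 mm.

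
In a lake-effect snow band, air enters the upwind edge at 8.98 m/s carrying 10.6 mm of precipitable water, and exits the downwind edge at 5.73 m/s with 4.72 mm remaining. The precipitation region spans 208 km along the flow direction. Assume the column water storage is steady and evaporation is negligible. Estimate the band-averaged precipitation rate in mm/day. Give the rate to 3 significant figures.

R ≈ 28.3 mm/day

Column moisture flux per unit crosswind length is F = V × PW.
Inflow: F_in = 8.98 × 10.6 = 95.188 mm·m/s
Outflow: F_out = 5.73 × 4.72 = 27.0456 mm·m/s
Steady-state rate R = (F_in − F_out)/L = (95.188 − 27.0456) / 208000 m = 3.276e-04 mm/s.
R = 3.276e-04 × 3600 × 24 = 28.3 mm/day.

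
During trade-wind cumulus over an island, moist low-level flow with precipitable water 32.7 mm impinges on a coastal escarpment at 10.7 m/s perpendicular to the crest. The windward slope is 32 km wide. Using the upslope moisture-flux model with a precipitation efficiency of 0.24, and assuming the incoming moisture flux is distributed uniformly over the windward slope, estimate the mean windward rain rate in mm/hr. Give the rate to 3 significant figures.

Incoming column moisture flux per unit ridge length: F = V × PW = 10.7 × 32.7 = 349.89 mm·m/s.
Spread over the 32 km slope with efficiency ε = 0.24: R = ε·F/W = 0.24 × 349.89 / 32000 m = 2.624e-03 mm/s.
R = 2.624e-03 × 3600 = 9.45 mm/hr.

R ≈ 9.45 mm/hr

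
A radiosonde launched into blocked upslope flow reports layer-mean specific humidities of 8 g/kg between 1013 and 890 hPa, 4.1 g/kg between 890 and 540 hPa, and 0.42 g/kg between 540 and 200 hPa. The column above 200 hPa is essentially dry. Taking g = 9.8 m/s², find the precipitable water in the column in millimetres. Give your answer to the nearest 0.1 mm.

PW ≈ 26.1 mm

Precipitable water is the column-integrated vapour mass per unit area: PW = (1/g) Σ q̄ Δp, with q in kg/kg and Δp in Pa (1 kg/m² of water = 1 mm).
Layer 1013–890 hPa: Δp = 123 hPa = 12300 Pa, q̄ = 0.008 kg/kg → 0.008 × 12300 / 9.8 = 10.04 mm
Layer 890–540 hPa: Δp = 350 hPa = 35000 Pa, q̄ = 0.0041 kg/kg → 0.0041 × 35000 / 9.8 = 14.64 mm
Layer 540–200 hPa: Δp = 340 hPa = 34000 Pa, q̄ = 0.00042 kg/kg → 0.00042 × 34000 / 9.8 = 1.46 mm
PW = 10.04 + 14.64 + 1.46 = 26.14 ≈ 26.1 mm.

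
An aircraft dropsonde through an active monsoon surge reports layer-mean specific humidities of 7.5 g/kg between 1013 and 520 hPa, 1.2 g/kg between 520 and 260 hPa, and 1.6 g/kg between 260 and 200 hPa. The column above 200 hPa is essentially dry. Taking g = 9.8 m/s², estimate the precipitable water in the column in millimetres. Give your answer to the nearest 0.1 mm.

Precipitable water is the column-integrated vapour mass per unit area: PW = (1/g) Σ q̄ Δp, with q in kg/kg and Δp in Pa (1 kg/m² of water = 1 mm).
Layer 1013–520 hPa: Δp = 493 hPa = 49300 Pa, q̄ = 0.0075 kg/kg → 0.0075 × 49300 / 9.8 = 37.73 mm
Layer 520–260 hPa: Δp = 260 hPa = 26000 Pa, q̄ = 0.0012 kg/kg → 0.0012 × 26000 / 9.8 = 3.18 mm
Layer 260–200 hPa: Δp = 60 hPa = 6000 Pa, q̄ = 0.0016 kg/kg → 0.0016 × 6000 / 9.8 = 0.98 mm
PW = 37.73 + 3.18 + 0.98 = 41.89 ≈ 41.9 mm.

PW ≈ 41.9 mm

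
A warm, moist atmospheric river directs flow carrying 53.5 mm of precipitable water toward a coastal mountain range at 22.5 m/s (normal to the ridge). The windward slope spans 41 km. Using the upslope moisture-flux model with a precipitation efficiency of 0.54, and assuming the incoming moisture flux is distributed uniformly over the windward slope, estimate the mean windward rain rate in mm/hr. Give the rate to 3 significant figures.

R ≈ 57.1 mm/hr

Incoming column moisture flux per unit ridge length: F = V × PW = 22.5 × 53.5 = 1203.75 mm·m/s.
Spread over the 41 km slope with efficiency ε = 0.54: R = ε·F/W = 0.54 × 1203.75 / 41000 m = 1.585e-02 mm/s.
R = 1.585e-02 × 3600 = 57.1 mm/hr.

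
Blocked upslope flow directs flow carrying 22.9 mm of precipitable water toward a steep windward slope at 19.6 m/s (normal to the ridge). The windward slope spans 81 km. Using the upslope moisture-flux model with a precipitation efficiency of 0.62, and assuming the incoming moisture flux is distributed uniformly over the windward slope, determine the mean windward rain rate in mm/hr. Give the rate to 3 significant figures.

R ≈ 12.4 mm/hr

Incoming column moisture flux per unit ridge length: F = V × PW = 19.6 × 22.9 = 448.84 mm·m/s.
Spread over the 81 km slope with efficiency ε = 0.62: R = ε·F/W = 0.62 × 448.84 / 81000 m = 3.436e-03 mm/s.
R = 3.436e-03 × 3600 = 12.4 mm/hr.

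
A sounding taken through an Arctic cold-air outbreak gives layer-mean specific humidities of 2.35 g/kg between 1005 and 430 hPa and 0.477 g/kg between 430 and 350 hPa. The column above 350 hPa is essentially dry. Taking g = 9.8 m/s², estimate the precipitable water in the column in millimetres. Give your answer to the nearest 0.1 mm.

Precipitable water is the column-integrated vapour mass per unit area: PW = (1/g) Σ q̄ Δp, with q in kg/kg and Δp in Pa (1 kg/m² of water = 1 mm).
Layer 1005–430 hPa: Δp = 575 hPa = 57500 Pa, q̄ = 0.00235 kg/kg → 0.00235 × 57500 / 9.8 = 13.79 mm
Layer 430–350 hPa: Δp = 80 hPa = 8000 Pa, q̄ = 0.000477 kg/kg → 0.000477 × 8000 / 9.8 = 0.39 mm
PW = 13.79 + 0.39 = 14.18 ≈ 14.2 mm.

PW ≈ 14.2 mm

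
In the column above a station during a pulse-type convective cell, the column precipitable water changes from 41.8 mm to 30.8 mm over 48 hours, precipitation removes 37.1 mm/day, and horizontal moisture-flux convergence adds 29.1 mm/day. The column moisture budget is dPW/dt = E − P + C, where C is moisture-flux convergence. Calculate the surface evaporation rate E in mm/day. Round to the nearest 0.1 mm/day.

E ≈ 2.5 mm/day

dPW/dt = (30.8 − 41.8) mm / (48/24 day) = -5.500 mm/day.
E = dPW/dt + P − C = (-5.500) + 37.1 − (29.1) = 2.5 mm/day.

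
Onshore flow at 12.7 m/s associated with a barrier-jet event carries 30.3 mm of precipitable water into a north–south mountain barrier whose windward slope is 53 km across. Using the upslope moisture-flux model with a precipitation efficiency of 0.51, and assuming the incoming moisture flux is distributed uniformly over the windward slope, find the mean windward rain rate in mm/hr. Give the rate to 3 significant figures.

R ≈ 13.3 mm/hr

Incoming column moisture flux per unit ridge length: F = V × PW = 12.7 × 30.3 = 384.81 mm·m/s.
Spread over the 53 km slope with efficiency ε = 0.51: R = ε·F/W = 0.51 × 384.81 / 53000 m = 3.703e-03 mm/s.
R = 3.703e-03 × 3600 = 13.3 mm/hr.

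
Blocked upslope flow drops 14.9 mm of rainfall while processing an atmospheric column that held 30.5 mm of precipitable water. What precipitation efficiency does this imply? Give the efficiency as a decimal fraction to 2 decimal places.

ε = rainfall / PW = 14.9 / 30.5 = 0.49.

ε ≈ 0.49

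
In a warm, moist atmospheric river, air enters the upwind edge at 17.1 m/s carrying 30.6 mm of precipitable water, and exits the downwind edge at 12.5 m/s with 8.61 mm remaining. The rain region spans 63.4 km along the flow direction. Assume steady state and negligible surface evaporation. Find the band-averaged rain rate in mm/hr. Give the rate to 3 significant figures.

R ≈ 23.6 mm/hr

Column moisture flux per unit crosswind length is F = V × PW.
Inflow: F_in = 17.1 × 30.6 = 523.26 mm·m/s
Outflow: F_out = 12.5 × 8.61 = 107.625 mm·m/s
Steady-state rate R = (F_in − F_out)/L = (523.26 − 107.625) / 63400 m = 6.556e-03 mm/s.
R = 6.556e-03 × 3600 = 23.6 mm/hr.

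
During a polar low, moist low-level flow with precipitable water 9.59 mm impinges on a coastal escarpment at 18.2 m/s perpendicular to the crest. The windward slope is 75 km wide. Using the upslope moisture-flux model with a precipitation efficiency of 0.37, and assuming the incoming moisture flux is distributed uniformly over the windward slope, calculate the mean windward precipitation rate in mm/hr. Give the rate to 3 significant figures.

R ≈ 3.10 mm/hr

Incoming column moisture flux per unit ridge length: F = V × PW = 18.2 × 9.59 = 174.538 mm·m/s.
Spread over the 75 km slope with efficiency ε = 0.37: R = ε·F/W = 0.37 × 174.538 / 75000 m = 8.611e-04 mm/s.
R = 8.611e-04 × 3600 = 3.10 mm/hr.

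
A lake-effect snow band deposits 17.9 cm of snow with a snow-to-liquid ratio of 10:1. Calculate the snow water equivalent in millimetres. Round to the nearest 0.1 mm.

SWE ≈ 17.9 mm

SWE = snow depth / ratio = 17.9 cm / 10 = 1.790 cm = 17.9 mm.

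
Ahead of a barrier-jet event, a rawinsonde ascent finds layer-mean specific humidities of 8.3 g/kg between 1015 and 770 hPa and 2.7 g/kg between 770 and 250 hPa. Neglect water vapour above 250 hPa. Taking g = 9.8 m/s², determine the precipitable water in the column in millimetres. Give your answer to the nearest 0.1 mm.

Precipitable water is the column-integrated vapour mass per unit area: PW = (1/g) Σ q̄ Δp, with q in kg/kg and Δp in Pa (1 kg/m² of water = 1 mm).
Layer 1015–770 hPa: Δp = 245 hPa = 24500 Pa, q̄ = 0.0083 kg/kg → 0.0083 × 24500 / 9.8 = 20.75 mm
Layer 770–250 hPa: Δp = 520 hPa = 52000 Pa, q̄ = 0.0027 kg/kg → 0.0027 × 52000 / 9.8 = 14.33 mm
PW = 20.75 + 14.33 = 35.08 ≈ 35.1 mm.

PW ≈ 35.1 mm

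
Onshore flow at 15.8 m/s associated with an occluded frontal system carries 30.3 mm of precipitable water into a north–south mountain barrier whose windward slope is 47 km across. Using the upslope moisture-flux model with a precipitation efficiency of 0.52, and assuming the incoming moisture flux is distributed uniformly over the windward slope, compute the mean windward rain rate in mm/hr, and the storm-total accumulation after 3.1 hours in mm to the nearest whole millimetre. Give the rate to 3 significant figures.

R ≈ 19.1 mm/hr; total ≈ 59 mm

Incoming column moisture flux per unit ridge length: F = V × PW = 15.8 × 30.3 = 478.74 mm·m/s.
Spread over the 47 km slope with efficiency ε = 0.52: R = ε·F/W = 0.52 × 478.74 / 47000 m = 5.297e-03 mm/s.
R = 5.297e-03 × 3600 = 19.1 mm/hr.
Over 3.1 h: total = 19.1 × 3.1 = 59.21 ≈ 59 mm.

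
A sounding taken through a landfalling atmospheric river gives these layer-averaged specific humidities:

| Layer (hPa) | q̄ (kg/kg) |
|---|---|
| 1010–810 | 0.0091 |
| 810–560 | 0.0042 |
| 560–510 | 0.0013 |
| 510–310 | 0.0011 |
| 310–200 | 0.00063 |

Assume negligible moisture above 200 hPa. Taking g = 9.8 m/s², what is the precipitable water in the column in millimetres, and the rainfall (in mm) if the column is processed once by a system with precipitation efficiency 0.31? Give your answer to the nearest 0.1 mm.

PW ≈ 32.9 mm; rainfall ≈ 10.2 mm

Precipitable water is the column-integrated vapour mass per unit area: PW = (1/g) Σ q̄ Δp, with q in kg/kg and Δp in Pa (1 kg/m² of water = 1 mm).
Layer 1010–810 hPa: Δp = 200 hPa = 20000 Pa, q̄ = 0.0091 kg/kg → 0.0091 × 20000 / 9.8 = 18.57 mm
Layer 810–560 hPa: Δp = 250 hPa = 25000 Pa, q̄ = 0.0042 kg/kg → 0.0042 × 25000 / 9.8 = 10.71 mm
Layer 560–510 hPa: Δp = 50 hPa = 5000 Pa, q̄ = 0.0013 kg/kg → 0.0013 × 5000 / 9.8 = 0.66 mm
Layer 510–310 hPa: Δp = 200 hPa = 20000 Pa, q̄ = 0.0011 kg/kg → 0.0011 × 20000 / 9.8 = 2.24 mm
Layer 310–200 hPa: Δp = 110 hPa = 11000 Pa, q̄ = 0.00063 kg/kg → 0.00063 × 11000 / 9.8 = 0.71 mm
PW = 18.57 + 10.71 + 0.66 + 2.24 + 0.71 = 32.89 ≈ 32.9 mm.
Rainfall = ε × PW = 0.31 × 32.9 = 10.2 mm.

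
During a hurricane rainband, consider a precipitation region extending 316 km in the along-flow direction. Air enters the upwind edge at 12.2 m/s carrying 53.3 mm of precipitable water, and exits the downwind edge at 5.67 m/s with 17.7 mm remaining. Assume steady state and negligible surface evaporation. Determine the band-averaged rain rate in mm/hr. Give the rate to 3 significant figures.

Column moisture flux per unit crosswind length is F = V × PW.
Inflow: F_in = 12.2 × 53.3 = 650.26 mm·m/s
Outflow: F_out = 5.67 × 17.7 = 100.359 mm·m/s
Steady-state rate R = (F_in − F_out)/L = (650.26 − 100.359) / 316000 m = 1.740e-03 mm/s.
R = 1.740e-03 × 3600 = 6.26 mm/hr.

R ≈ 6.26 mm/hr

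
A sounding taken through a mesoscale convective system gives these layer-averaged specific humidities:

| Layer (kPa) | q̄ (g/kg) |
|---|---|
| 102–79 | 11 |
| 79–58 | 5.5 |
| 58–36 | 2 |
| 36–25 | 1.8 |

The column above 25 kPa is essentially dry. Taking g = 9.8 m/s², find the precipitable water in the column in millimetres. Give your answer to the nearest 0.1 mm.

Precipitable water is the column-integrated vapour mass per unit area: PW = (1/g) Σ q̄ Δp, with q in kg/kg and Δp in Pa (1 kg/m² of water = 1 mm).
Layer 102–79 kPa: Δp = 230 hPa = 23000 Pa, q̄ = 0.011 kg/kg → 0.011 × 23000 / 9.8 = 25.82 mm
Layer 79–58 kPa: Δp = 210 hPa = 21000 Pa, q̄ = 0.0055 kg/kg → 0.0055 × 21000 / 9.8 = 11.79 mm
Layer 58–36 kPa: Δp = 220 hPa = 22000 Pa, q̄ = 0.002 kg/kg → 0.002 × 22000 / 9.8 = 4.49 mm
Layer 36–25 kPa: Δp = 110 hPa = 11000 Pa, q̄ = 0.0018 kg/kg → 0.0018 × 11000 / 9.8 = 2.02 mm
PW = 25.82 + 11.79 + 4.49 + 2.02 = 44.12 ≈ 44.1 mm.

PW ≈ 44.1 mm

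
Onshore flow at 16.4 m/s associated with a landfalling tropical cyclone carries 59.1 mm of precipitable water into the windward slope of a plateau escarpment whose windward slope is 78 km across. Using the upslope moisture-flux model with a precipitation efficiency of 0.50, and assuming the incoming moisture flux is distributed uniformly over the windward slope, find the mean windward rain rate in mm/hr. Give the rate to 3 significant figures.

R ≈ 22.4 mm/hr

Incoming column moisture flux per unit ridge length: F = V × PW = 16.4 × 59.1 = 969.24 mm·m/s.
Spread over the 78 km slope with efficiency ε = 0.50: R = ε·F/W = 0.50 × 969.24 / 78000 m = 6.213e-03 mm/s.
R = 6.213e-03 × 3600 = 22.4 mm/hr.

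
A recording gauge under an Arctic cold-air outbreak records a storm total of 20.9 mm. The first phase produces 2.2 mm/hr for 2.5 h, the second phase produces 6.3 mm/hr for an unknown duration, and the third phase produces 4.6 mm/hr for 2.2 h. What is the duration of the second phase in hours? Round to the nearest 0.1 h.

duration ≈ 0.8 h

Known phases: 2.2 × 2.5 + 4.6 × 2.2 = 5.5 + 10.12 = 15.62 mm.
Remaining depth = 20.9 − 15.62 = 5.28 mm.
Duration = 5.28 / 6.3 = 0.8 h.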